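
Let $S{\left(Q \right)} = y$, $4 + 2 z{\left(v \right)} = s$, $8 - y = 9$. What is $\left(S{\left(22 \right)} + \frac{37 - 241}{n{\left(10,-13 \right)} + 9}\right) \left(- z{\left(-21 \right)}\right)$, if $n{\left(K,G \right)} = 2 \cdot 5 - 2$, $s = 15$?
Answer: $\frac{143}{2} \approx 71.5$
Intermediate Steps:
$y = -1$ ($y = 8 - 9 = -1$)
$n{\left(K,G \right)} = 8$ ($n{\left(K,G \right)} = 10 - 2 = 8$)
$z{\left(v \right)} = \frac{11}{2}$ ($z{\left(v \right)} = -2 + \frac{1}{2} \cdot 15 = -2 + \frac{15}{2} = \frac{11}{2}$)
$S{\left(Q \right)} = -1$
$\left(S{\left(22 \right)} + \frac{37 - 241}{n{\left(10,-13 \right)} + 9}\right) \left(- z{\left(-21 \right)}\right) = \left(-1 + \frac{37 - 241}{8 + 9}\right) \left(\left(-1\right) \frac{11}{2}\right) = \left(-1 - \frac{204}{17}\right) \left(- \frac{11}{2}\right) = \left(-1 - 12\right) \left(- \frac{11}{2}\right) = \left(-13\right) \left(- \frac{11}{2}\right) = \frac{143}{2}$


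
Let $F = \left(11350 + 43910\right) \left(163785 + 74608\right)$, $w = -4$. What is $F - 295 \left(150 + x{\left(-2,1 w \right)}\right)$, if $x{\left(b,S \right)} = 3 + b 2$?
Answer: $13173553225$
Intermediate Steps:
$x{\left(b,S \right)} = 3 + 2 b$
$F = 13173597180$ ($F = 55260 \cdot 238393 = 13173597180$)
$F - 295 \left(150 + x{\left(-2,1 w \right)}\right) = 13173597180 - 295 \left(150 + \left(3 + 2 \left(-2\right)\right)\right) = 13173597180 - 295 \left(150 + \left(3 - 4\right)\right) = 13173597180 - 295 \left(150 - 1\right) = 13173597180 - 43955 = 13173553225$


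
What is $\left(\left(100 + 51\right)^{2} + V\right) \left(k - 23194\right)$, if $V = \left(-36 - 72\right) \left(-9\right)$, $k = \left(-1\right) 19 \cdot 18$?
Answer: $-559521328$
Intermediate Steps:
$k = -342$ ($k = \left(-19\right) 18 = -342$)
$V = 972$ ($V = \left(-108\right) \left(-9\right) = 972$)
$\left(\left(100 + 51\right)^{2} + V\right) \left(k - 23194\right) = \left(\left(100 + 51\right)^{2} + 972\right) \left(-342 - 23194\right) = \left(151^{2} + 972\right) \left(-23536\right) = \left(22801 + 972\right) \left(-23536\right) = 23773 \left(-23536\right) = -559521328$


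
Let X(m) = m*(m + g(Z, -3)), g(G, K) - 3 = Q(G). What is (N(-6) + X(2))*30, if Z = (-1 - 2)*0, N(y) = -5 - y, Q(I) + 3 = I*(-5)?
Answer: 150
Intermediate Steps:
Q(I) = -3 - 5*I (Q(I) = -3 + I*(-5) = -3 - 5*I)
Z = 0 (Z = -3*0 = 0)
g(G, K) = -5*G (g(G, K) = 3 + (-3 - 5*G) = -5*G)
X(m) = m² (X(m) = m*(m - 5*0) = m*(m + 0) = m*m = m²)
(N(-6) + X(2))*30 = ((-5 - 1*(-6)) + 2²)*30 = ((-5 + 6) + 4)*30 = (1 + 4)*30 = 5*30 = 150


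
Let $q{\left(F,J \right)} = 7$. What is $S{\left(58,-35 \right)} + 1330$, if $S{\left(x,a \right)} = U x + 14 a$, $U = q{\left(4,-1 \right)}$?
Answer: $1246$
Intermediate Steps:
$U = 7$
$S{\left(x,a \right)} = 7 x + 14 a$
$S{\left(58,-35 \right)} + 1330 = \left(7 \cdot 58 + 14 \left(-35\right)\right) + 1330 = \left(406 - 490\right) + 1330 = -84 + 1330 = 1246$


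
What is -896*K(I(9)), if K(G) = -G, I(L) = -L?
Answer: -8064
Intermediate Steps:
-896*K(I(9)) = -(-896)*(-1*9) = -(-896)*(-9) = -896*9 = -8064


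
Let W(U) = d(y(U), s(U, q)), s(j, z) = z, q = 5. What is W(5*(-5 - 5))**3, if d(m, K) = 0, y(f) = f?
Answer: 0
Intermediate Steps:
W(U) = 0
W(5*(-5 - 5))**3 = 0**3 = 0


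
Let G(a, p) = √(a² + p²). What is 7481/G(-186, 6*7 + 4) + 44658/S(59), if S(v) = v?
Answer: 44658/59 + 7481*√9178/18356 ≈ 795.96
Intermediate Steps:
7481/G(-186, 6*7 + 4) + 44658/S(59) = 7481/(√((-186)² + (6*7 + 4)²)) + 44658/59 = 7481/(√(34596 + (42 + 4)²)) + 44658*(1/59) = 7481/(√(34596 + 46²)) + 44658/59 = 7481/(√(34596 + 2116)) + 44658/59 = 7481/(√36712) + 44658/59 = 7481/((2*√9178)) + 44658/59 = 7481*(√9178/18356) + 44658/59 = 7481*√9178/18356 + 44658/59 = 44658/59 + 7481*√9178/18356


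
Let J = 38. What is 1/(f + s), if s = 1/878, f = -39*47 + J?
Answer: -878/1576009 ≈ -0.00055710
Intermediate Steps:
f = -1795 (f = -39*47 + 38 = -1833 + 38 = -1795)
s = 1/878 ≈ 0.0011390
1/(f + s) = 1/(-1795 + 1/878) = 1/(-1576009/878) = -878/1576009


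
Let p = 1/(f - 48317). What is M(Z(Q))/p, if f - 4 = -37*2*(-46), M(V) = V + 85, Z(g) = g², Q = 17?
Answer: -16795966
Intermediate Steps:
M(V) = 85 + V
f = 3408 (f = 4 - 37*2*(-46) = 4 - 74*(-46) = 4 + 3404 = 3408)
p = -1/44909 (p = 1/(3408 - 48317) = 1/(-44909) = -1/44909 ≈ -2.2267e-5)
M(Z(Q))/p = (85 + 17²)/(-1/44909) = (85 + 289)*(-44909) = 374*(-44909) = -16795966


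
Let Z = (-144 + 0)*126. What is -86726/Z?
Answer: 43363/9072 ≈ 4.7799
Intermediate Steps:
Z = -18144 (Z = -144*126 = -18144)
-86726/Z = -86726/(-18144) = -86726*(-1/18144) = 43363/9072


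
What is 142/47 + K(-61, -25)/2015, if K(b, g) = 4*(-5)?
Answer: 57038/18941 ≈ 3.0114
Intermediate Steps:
K(b, g) = -20
142/47 + K(-61, -25)/2015 = 142/47 - 20/2015 = 142*(1/47) - 20*1/2015 = 142/47 - 4/403 = 57038/18941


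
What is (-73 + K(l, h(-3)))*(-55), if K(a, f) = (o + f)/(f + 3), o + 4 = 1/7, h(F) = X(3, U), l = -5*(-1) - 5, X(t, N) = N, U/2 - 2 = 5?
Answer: 473880/119 ≈ 3982.2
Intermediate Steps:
U = 14 (U = 4 + 2*5 = 4 + 10 = 14)
l = 0 (l = 5 - 5 = 0)
h(F) = 14
o = -27/7 (o = -4 + 1/7 = -4 + ⅐ = -27/7 ≈ -3.8571)
K(a, f) = (-27/7 + f)/(3 + f) (K(a, f) = (-27/7 + f)/(f + 3) = (-27/7 + f)/(3 + f))
(-73 + K(l, h(-3)))*(-55) = (-73 + (-27/7 + 14)/(3 + 14))*(-55) = (-73 + (71/7)/17)*(-55) = (-73 + (1/17)*(71/7))*(-55) = (-73 + 71/119)*(-55) = -8616/119*(-55) = 473880/119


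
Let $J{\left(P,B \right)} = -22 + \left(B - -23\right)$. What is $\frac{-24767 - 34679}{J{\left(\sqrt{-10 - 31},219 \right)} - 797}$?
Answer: $\frac{59446}{577} \approx 103.03$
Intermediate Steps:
$J{\left(P,B \right)} = 1 + B$ ($J{\left(P,B \right)} = -22 + \left(B + 23\right) = -22 + \left(23 + B\right) = 1 + B$)
$\frac{-24767 - 34679}{J{\left(\sqrt{-10 - 31},219 \right)} - 797} = \frac{-24767 - 34679}{\left(1 + 219\right) - 797} = - \frac{59446}{220 - 797} = - \frac{59446}{-577} = \left(-59446\right) \left(- \frac{1}{577}\right) = \frac{59446}{577}$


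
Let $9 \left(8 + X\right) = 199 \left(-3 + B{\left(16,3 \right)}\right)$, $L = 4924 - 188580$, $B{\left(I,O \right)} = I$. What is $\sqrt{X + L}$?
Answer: $\frac{i \sqrt{1650389}}{3} \approx 428.23 i$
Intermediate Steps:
$L = -183656$
$X = \frac{2515}{9}$ ($X = -8 + \frac{199 \left(-3 + 16\right)}{9} = -8 + \frac{199 \cdot 13}{9} = -8 + \frac{1}{9} \cdot 2587 = -8 + \frac{2587}{9} = \frac{2515}{9} \approx 279.44$)
$\sqrt{X + L} = \sqrt{\frac{2515}{9} - 183656} = \sqrt{- \frac{1650389}{9}} = \frac{i \sqrt{1650389}}{3}$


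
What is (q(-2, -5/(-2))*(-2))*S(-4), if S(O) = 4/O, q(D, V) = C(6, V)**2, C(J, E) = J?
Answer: 72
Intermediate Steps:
q(D, V) = 36 (q(D, V) = 6**2 = 36)
(q(-2, -5/(-2))*(-2))*S(-4) = (36*(-2))*(4/(-4)) = -288*(-1)/4 = -72*(-1) = 72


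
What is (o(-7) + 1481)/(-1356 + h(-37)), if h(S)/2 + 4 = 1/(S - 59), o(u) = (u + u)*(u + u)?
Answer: -80496/65473 ≈ -1.2295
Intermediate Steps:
o(u) = 4*u² (o(u) = (2*u)*(2*u) = 4*u²)
h(S) = -8 + 2/(-59 + S) (h(S) = -8 + 2/(S - 59) = -8 + 2/(-59 + S))
(o(-7) + 1481)/(-1356 + h(-37)) = (4*(-7)² + 1481)/(-1356 + 2*(237 - 4*(-37))/(-59 - 37)) = (4*49 + 1481)/(-1356 + 2*(237 + 148)/(-96)) = (196 + 1481)/(-1356 + 2*(-1/96)*385) = 1677/(-1356 - 385/48) = 1677/(-65473/48) = 1677*(-48/65473) = -80496/65473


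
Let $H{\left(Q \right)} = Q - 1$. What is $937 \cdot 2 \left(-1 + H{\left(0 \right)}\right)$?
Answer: $-3748$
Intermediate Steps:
$H{\left(Q \right)} = -1 + Q$ ($H{\left(Q \right)} = Q - 1 = -1 + Q$)
$937 \cdot 2 \left(-1 + H{\left(0 \right)}\right) = 937 \cdot 2 \left(-1 + \left(-1 + 0\right)\right) = 937 \cdot 2 \left(-1 - 1\right) = 937 \cdot 2 \left(-2\right) = 937 \left(-4\right) = -3748$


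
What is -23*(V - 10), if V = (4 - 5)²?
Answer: 207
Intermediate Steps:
V = 1 (V = (-1)² = 1)
-23*(V - 10) = -23*(1 - 10) = -23*(-9) = 207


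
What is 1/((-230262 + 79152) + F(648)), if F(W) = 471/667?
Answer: -667/100789899 ≈ -6.6177e-6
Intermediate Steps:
F(W) = 471/667 (F(W) = 471*(1/667) = 471/667)
1/((-230262 + 79152) + F(648)) = 1/((-230262 + 79152) + 471/667) = 1/(-151110 + 471/667) = 1/(-100789899/667) = -667/100789899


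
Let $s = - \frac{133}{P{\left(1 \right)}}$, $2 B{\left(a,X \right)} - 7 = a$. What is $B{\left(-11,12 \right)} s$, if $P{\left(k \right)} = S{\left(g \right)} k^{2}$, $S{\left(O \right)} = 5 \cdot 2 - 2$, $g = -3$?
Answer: $\frac{133}{4} \approx 33.25$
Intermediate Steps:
$B{\left(a,X \right)} = \frac{7}{2} + \frac{a}{2}$
$S{\left(O \right)} = 8$ ($S{\left(O \right)} = 10 - 2 = 8$)
$P{\left(k \right)} = 8 k^{2}$
$s = - \frac{133}{8}$ ($s = - \frac{133}{8 \cdot 1^{2}} = - \frac{133}{8 \cdot 1} = - \frac{133}{8} \approx -16.625$)
$B{\left(-11,12 \right)} s = \left(\frac{7}{2} + \frac{1}{2} \left(-11\right)\right) \left(- \frac{133}{8}\right) = \left(\frac{7}{2} - \frac{11}{2}\right) \left(- \frac{133}{8}\right) = \left(-2\right) \left(- \frac{133}{8}\right) = \frac{133}{4}$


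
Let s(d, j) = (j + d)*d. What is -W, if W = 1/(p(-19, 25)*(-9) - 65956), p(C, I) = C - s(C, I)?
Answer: 1/66811 ≈ 1.4968e-5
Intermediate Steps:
s(d, j) = d*(d + j) (s(d, j) = (d + j)*d = d*(d + j))
p(C, I) = C - C*(C + I)
W = -1/66811 (W = 1/(-19*(1 - 1*(-19) - 1*25)*(-9) - 65956) = 1/(-19*(1 + 19 - 25)*(-9) - 65956) = 1/(-19*(-5)*(-9) - 65956) = 1/(95*(-9) - 65956) = 1/(-855 - 65956) = 1/(-66811) = -1/66811 ≈ -1.4968e-5)
-W = -1*(-1/66811) = 1/66811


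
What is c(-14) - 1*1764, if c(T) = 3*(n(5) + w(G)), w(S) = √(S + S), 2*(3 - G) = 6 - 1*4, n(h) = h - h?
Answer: -1758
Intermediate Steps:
n(h) = 0
G = 2 (G = 3 - (6 - 1*4)/2 = 3 - (6 - 4)/2 = 3 - ½*2 = 3 - 1 = 2)
w(S) = √2*√S (w(S) = √(2*S) = √2*√S)
c(T) = 6 (c(T) = 3*(0 + √2*√2) = 3*(0 + 2) = 3*2 = 6)
c(-14) - 1*1764 = 6 - 1*1764 = 6 - 1764 = -1758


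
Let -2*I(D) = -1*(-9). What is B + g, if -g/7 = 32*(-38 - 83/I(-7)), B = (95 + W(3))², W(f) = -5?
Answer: 112324/9 ≈ 12480.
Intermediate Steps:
I(D) = -9/2 (I(D) = -(-1)*(-9)/2 = -½*9 = -9/2)
B = 8100 (B = (95 - 5)² = 90² = 8100)
g = 39424/9 (g = -224*(-38 - 83/(-9/2)) = -224*(-38 - 83*(-2/9)) = -224*(-38 + 166/9) = -224*(-176)/9 = -7*(-5632/9) = 39424/9 ≈ 4380.4)
B + g = 8100 + 39424/9 = 112324/9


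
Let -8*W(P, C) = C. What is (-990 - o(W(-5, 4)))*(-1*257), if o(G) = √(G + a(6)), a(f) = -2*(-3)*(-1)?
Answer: 254430 + 257*I*√26/2 ≈ 2.5443e+5 + 655.22*I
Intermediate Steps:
a(f) = -6 (a(f) = 6*(-1) = -6)
W(P, C) = -C/8
o(G) = √(-6 + G) (o(G) = √(G - 6) = √(-6 + G))
(-990 - o(W(-5, 4)))*(-1*257) = (-990 - √(-6 - ⅛*4))*(-1*257) = (-990 - √(-6 - ½))*(-257) = (-990 - √(-13/2))*(-257) = (-990 - I*√26/2)*(-257) = 254430 + 257*I*√26/2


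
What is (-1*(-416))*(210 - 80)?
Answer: 54080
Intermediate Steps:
(-1*(-416))*(210 - 80) = 416*130 = 54080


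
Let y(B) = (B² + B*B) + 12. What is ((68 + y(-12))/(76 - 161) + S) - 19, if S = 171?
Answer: 12552/85 ≈ 147.67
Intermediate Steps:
y(B) = 12 + 2*B² (y(B) = (B² + B²) + 12 = 2*B² + 12 = 12 + 2*B²)
((68 + y(-12))/(76 - 161) + S) - 19 = ((68 + (12 + 2*(-12)²))/(76 - 161) + 171) - 19 = ((68 + (12 + 2*144))/(-85) + 171) - 19 = ((68 + (12 + 288))*(-1/85) + 171) - 19 = ((68 + 300)*(-1/85) + 171) - 19 = (368*(-1/85) + 171) - 19 = (-368/85 + 171) - 19 = 14167/85 - 19 = 12552/85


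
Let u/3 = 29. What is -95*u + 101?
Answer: -8164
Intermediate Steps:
u = 87 (u = 3*29 = 87)
-95*u + 101 = -95*87 + 101 = -8265 + 101 = -8164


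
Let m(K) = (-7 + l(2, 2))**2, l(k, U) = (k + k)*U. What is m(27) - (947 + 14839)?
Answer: -15785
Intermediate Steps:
l(k, U) = 2*U*k (l(k, U) = (2*k)*U = 2*U*k)
m(K) = 1 (m(K) = (-7 + 2*2*2)**2 = (-7 + 8)**2 = 1**2 = 1)
m(27) - (947 + 14839) = 1 - (947 + 14839) = 1 - 1*15786 = 1 - 15786 = -15785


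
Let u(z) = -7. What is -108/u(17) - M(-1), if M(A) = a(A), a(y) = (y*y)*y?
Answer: 115/7 ≈ 16.429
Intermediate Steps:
a(y) = y³ (a(y) = y²*y = y³)
M(A) = A³
-108/u(17) - M(-1) = -108/(-7) - 1*(-1)³ = -108*(-⅐) - 1*(-1) = 108/7 + 1 = 115/7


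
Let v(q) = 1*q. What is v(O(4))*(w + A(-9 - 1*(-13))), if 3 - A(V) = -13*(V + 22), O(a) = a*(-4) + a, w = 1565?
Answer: -22872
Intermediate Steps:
O(a) = -3*a (O(a) = -4*a + a = -3*a)
A(V) = 289 + 13*V (A(V) = 3 - (-13)*(V + 22) = 3 - (-13)*(22 + V) = 3 - (-286 - 13*V) = 3 + (286 + 13*V) = 289 + 13*V)
v(q) = q
v(O(4))*(w + A(-9 - 1*(-13))) = (-3*4)*(1565 + (289 + 13*(-9 - 1*(-13)))) = -12*(1565 + (289 + 13*(-9 + 13))) = -12*(1565 + (289 + 13*4)) = -12*(1565 + (289 + 52)) = -12*(1565 + 341) = -12*1906 = -22872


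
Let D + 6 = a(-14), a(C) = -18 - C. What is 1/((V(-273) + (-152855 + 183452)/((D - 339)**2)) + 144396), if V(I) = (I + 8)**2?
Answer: 121801/26141083018 ≈ 4.6594e-6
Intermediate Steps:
D = -10 (D = -6 + (-18 - 1*(-14)) = -6 + (-18 + 14) = -6 - 4 = -10)
V(I) = (8 + I)**2
1/((V(-273) + (-152855 + 183452)/((D - 339)**2)) + 144396) = 1/(((8 - 273)**2 + (-152855 + 183452)/((-10 - 339)**2)) + 144396) = 1/(((-265)**2 + 30597/((-349)**2)) + 144396) = 1/((70225 + 30597/121801) + 144396) = 1/(8553505822/121801 + 144396) = 1/(26141083018/121801) = 121801/26141083018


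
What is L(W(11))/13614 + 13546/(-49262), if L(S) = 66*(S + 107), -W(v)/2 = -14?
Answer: 21209098/55887739 ≈ 0.37949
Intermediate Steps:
W(v) = 28 (W(v) = -2*(-14) = 28)
L(S) = 7062 + 66*S (L(S) = 66*(107 + S) = 7062 + 66*S)
L(W(11))/13614 + 13546/(-49262) = (7062 + 66*28)/13614 + 13546/(-49262) = (7062 + 1848)*(1/13614) + 13546*(-1/49262) = 8910*(1/13614) - 6773/24631 = 1485/2269 - 6773/24631 = 21209098/55887739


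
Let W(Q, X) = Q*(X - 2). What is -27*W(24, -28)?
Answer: 19440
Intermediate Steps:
W(Q, X) = Q*(-2 + X)
-27*W(24, -28) = -648*(-2 - 28) = -648*(-30) = -27*(-720) = 19440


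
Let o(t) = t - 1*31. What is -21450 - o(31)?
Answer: -21450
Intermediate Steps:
o(t) = -31 + t (o(t) = t - 31 = -31 + t)
-21450 - o(31) = -21450 - (-31 + 31) = -21450 - 1*0 = -21450 + 0 = -21450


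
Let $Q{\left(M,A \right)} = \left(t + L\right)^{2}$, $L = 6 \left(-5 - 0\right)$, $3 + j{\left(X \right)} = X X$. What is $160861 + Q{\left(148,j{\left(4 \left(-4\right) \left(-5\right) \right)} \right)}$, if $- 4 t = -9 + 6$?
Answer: $\frac{2587465}{16} \approx 1.6172 \cdot 10^{5}$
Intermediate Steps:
$j{\left(X \right)} = -3 + X^{2}$ ($j{\left(X \right)} = -3 + X X = -3 + X^{2}$)
$t = \frac{3}{4}$ ($t = - \frac{-9 + 6}{4} = \left(- \frac{1}{4}\right) \left(-3\right) = \frac{3}{4} \approx 0.75$)
$L = -30$ ($L = 6 \left(-5 + 0\right) = 6 \left(-5\right) = -30$)
$Q{\left(M,A \right)} = \frac{13689}{16}$ ($Q{\left(M,A \right)} = \left(\frac{3}{4} - 30\right)^{2} = \left(- \frac{117}{4}\right)^{2} = \frac{13689}{16}$)
$160861 + Q{\left(148,j{\left(4 \left(-4\right) \left(-5\right) \right)} \right)} = 160861 + \frac{13689}{16} = \frac{2587465}{16}$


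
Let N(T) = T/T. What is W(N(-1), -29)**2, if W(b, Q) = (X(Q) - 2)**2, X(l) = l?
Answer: 923521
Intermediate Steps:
N(T) = 1
W(b, Q) = (-2 + Q)**2 (W(b, Q) = (Q - 2)**2 = (-2 + Q)**2)
W(N(-1), -29)**2 = ((-2 - 29)**2)**2 = ((-31)**2)**2 = 961**2 = 923521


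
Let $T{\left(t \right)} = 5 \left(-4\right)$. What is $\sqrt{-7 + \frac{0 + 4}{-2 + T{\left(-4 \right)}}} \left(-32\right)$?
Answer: $- \frac{32 i \sqrt{869}}{11} \approx - 85.756 i$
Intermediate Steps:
$T{\left(t \right)} = -20$
$\sqrt{-7 + \frac{0 + 4}{-2 + T{\left(-4 \right)}}} \left(-32\right) = \sqrt{-7 + \frac{0 + 4}{-2 - 20}} \left(-32\right) = \sqrt{-7 + \frac{4}{-22}} \left(-32\right) = \sqrt{-7 + 4 \left(- \frac{1}{22}\right)} \left(-32\right) = \sqrt{-7 - \frac{2}{11}} \left(-32\right) = \sqrt{- \frac{79}{11}} \left(-32\right) = \frac{i \sqrt{869}}{11} \left(-32\right) = - \frac{32 i \sqrt{869}}{11}$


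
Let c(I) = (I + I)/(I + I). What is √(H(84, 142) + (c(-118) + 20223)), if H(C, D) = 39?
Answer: √20263 ≈ 142.35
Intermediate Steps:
c(I) = 1 (c(I) = (2*I)/((2*I)) = (2*I)*(1/(2*I)) = 1)
√(H(84, 142) + (c(-118) + 20223)) = √(39 + (1 + 20223)) = √(39 + 20224) = √20263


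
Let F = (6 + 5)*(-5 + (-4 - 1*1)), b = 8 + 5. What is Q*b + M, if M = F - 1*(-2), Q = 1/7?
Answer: -743/7 ≈ -106.14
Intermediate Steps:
Q = 1/7 ≈ 0.14286
b = 13
F = -110 (F = 11*(-5 + (-4 - 1)) = 11*(-5 - 5) = 11*(-10) = -110)
M = -108 (M = -110 - 1*(-2) = -110 + 2 = -108)
Q*b + M = (1/7)*13 - 108 = 13/7 - 108 = -743/7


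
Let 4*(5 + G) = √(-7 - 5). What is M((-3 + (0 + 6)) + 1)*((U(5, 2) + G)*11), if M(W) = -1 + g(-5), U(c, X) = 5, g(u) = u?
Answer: -33*I*√3 ≈ -57.158*I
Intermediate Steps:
G = -5 + I*√3/2 (G = -5 + √(-7 - 5)/4 = -5 + √(-12)/4 = -5 + (2*I*√3)/4 = -5 + I*√3/2 ≈ -5.0 + 0.86602*I)
M(W) = -6 (M(W) = -1 - 5 = -6)
M((-3 + (0 + 6)) + 1)*((U(5, 2) + G)*11) = -6*(5 + (-5 + I*√3/2))*11 = -6*I*√3/2*11 = -33*I*√3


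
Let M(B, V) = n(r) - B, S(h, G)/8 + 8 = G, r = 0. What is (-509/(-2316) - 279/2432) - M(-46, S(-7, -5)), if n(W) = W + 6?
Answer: -73074725/1408128 ≈ -51.895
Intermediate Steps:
n(W) = 6 + W
S(h, G) = -64 + 8*G
M(B, V) = 6 - B (M(B, V) = (6 + 0) - B = 6 - B)
(-509/(-2316) - 279/2432) - M(-46, S(-7, -5)) = (-509/(-2316) - 279/2432) - (6 - 1*(-46)) = (-509*(-1/2316) - 279*1/2432) - (6 + 46) = (509/2316 - 279/2432) - 1*52 = 147931/1408128 - 52 = -73074725/1408128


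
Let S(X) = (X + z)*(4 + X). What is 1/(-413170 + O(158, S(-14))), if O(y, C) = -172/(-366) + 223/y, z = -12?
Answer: -28914/11946342983 ≈ -2.4203e-6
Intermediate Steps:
S(X) = (-12 + X)*(4 + X) (S(X) = (X - 12)*(4 + X) = (-12 + X)*(4 + X))
O(y, C) = 86/183 + 223/y (O(y, C) = -172*(-1/366) + 223/y = 86/183 + 223/y)
1/(-413170 + O(158, S(-14))) = 1/(-413170 + (86/183 + 223/158)) = 1/(-413170 + 54397/28914) = 1/(-11946342983/28914) = -28914/11946342983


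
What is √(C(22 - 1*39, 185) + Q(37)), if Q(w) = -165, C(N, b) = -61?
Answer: I*√226 ≈ 15.033*I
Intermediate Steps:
√(C(22 - 1*39, 185) + Q(37)) = √(-61 - 165) = √(-226) = I*√226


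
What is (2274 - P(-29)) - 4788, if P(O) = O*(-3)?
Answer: -2601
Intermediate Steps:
P(O) = -3*O
(2274 - P(-29)) - 4788 = (2274 - (-3)*(-29)) - 4788 = (2274 - 1*87) - 4788 = (2274 - 87) - 4788 = 2187 - 4788 = -2601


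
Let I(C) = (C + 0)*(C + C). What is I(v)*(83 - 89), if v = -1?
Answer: -12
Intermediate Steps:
I(C) = 2*C**2 (I(C) = C*(2*C) = 2*C**2)
I(v)*(83 - 89) = (2*(-1)**2)*(83 - 89) = (2*1)*(-6) = 2*(-6) = -12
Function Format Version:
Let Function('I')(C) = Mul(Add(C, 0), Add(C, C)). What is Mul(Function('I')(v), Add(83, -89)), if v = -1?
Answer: -12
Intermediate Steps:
Function('I')(C) = Mul(2, Pow(C, 2)) (Function('I')(C) = Mul(C, Mul(2, C)) = Mul(2, Pow(C, 2)))
Mul(Function('I')(v), Add(83, -89)) = Mul(Mul(2, Pow(-1, 2)), Add(83, -89)) = Mul(Mul(2, 1), -6) = Mul(2, -6) = -12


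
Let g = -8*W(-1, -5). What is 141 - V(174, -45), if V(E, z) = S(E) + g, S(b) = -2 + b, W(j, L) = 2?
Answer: -15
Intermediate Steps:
g = -16 (g = -8*2 = -16)
V(E, z) = -18 + E (V(E, z) = (-2 + E) - 16 = -18 + E)
141 - V(174, -45) = 141 - (-18 + 174) = 141 - 1*156 = 141 - 156 = -15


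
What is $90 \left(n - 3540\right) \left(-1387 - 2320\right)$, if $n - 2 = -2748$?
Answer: $2097198180$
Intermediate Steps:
$n = -2746$ ($n = 2 - 2748 = -2746$)
$90 \left(n - 3540\right) \left(-1387 - 2320\right) = 90 \left(-2746 - 3540\right) \left(-1387 - 2320\right) = 90 \left(\left(-6286\right) \left(-3707\right)\right) = 90 \cdot 23302202 = 2097198180$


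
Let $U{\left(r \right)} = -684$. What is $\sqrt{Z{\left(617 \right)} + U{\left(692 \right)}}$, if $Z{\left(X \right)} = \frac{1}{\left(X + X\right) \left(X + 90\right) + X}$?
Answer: $\frac{i \sqrt{521361921716045}}{873055} \approx 26.153 i$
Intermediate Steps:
$Z{\left(X \right)} = \frac{1}{X + 2 X \left(90 + X\right)}$ ($Z{\left(X \right)} = \frac{1}{2 X \left(90 + X\right) + X} = \frac{1}{X + 2 X \left(90 + X\right)}$)
$\sqrt{Z{\left(617 \right)} + U{\left(692 \right)}} = \sqrt{\frac{1}{617 \left(181 + 2 \cdot 617\right)} - 684} = \sqrt{\frac{1}{617 \left(181 + 1234\right)} - 684} = \sqrt{\frac{1}{617 \cdot 1415} - 684} = \sqrt{\frac{1}{617} \cdot \frac{1}{1415} - 684} = \sqrt{\frac{1}{873055} - 684} = \sqrt{- \frac{597169619}{873055}} = \frac{i \sqrt{521361921716045}}{873055}$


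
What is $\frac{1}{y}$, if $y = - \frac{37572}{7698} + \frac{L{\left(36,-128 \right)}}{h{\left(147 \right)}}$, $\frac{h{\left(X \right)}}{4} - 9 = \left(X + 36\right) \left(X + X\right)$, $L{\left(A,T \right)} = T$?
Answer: $- \frac{69039513}{337005538} \approx -0.20486$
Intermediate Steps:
$h{\left(X \right)} = 36 + 8 X \left(36 + X\right)$ ($h{\left(X \right)} = 36 + 4 \left(X + 36\right) \left(X + X\right) = 36 + 4 \left(36 + X\right) 2 X = 36 + 4 \cdot 2 X \left(36 + X\right) = 36 + 8 X \left(36 + X\right)$)
$y = - \frac{337005538}{69039513}$ ($y = - \frac{37572}{7698} - \frac{128}{36 + 8 \cdot 147^{2} + 288 \cdot 147} = \left(-37572\right) \frac{1}{7698} - \frac{128}{36 + 8 \cdot 21609 + 42336} = - \frac{6262}{1283} - \frac{128}{36 + 172872 + 42336} = - \frac{6262}{1283} - \frac{128}{215244} = - \frac{6262}{1283} - \frac{32}{53811} = - \frac{337005538}{69039513} \approx -4.8813$)
$\frac{1}{y} = \frac{1}{- \frac{337005538}{69039513}} = - \frac{69039513}{337005538}$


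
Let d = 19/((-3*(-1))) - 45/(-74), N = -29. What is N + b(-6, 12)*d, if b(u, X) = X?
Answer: 2009/37 ≈ 54.297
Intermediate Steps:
d = 1541/222 (d = 19/3 - 45*(-1/74) = 19*(1/3) + 45/74 = 19/3 + 45/74 = 1541/222 ≈ 6.9414)
N + b(-6, 12)*d = -29 + 12*(1541/222) = -29 + 3082/37 = 2009/37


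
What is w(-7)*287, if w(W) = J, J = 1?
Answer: 287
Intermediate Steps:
w(W) = 1
w(-7)*287 = 1*287 = 287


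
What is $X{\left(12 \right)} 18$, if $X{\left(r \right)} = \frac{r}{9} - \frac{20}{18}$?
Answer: $4$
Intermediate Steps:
$X{\left(r \right)} = - \frac{10}{9} + \frac{r}{9}$ ($X{\left(r \right)} = r \frac{1}{9} - \frac{10}{9} = \frac{r}{9} - \frac{10}{9} = - \frac{10}{9} + \frac{r}{9}$)
$X{\left(12 \right)} 18 = \left(- \frac{10}{9} + \frac{1}{9} \cdot 12\right) 18 = \left(- \frac{10}{9} + \frac{4}{3}\right) 18 = \frac{2}{9} \cdot 18 = 4$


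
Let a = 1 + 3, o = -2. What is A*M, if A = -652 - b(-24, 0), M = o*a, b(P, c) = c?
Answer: 5216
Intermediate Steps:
a = 4
M = -8 (M = -2*4 = -8)
A = -652 (A = -652 - 1*0 = -652 + 0 = -652)
A*M = -652*(-8) = 5216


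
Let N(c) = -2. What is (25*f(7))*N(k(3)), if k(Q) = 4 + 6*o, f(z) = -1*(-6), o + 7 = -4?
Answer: -300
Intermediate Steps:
o = -11 (o = -7 - 4 = -11)
f(z) = 6
k(Q) = -62 (k(Q) = 4 + 6*(-11) = 4 - 66 = -62)
(25*f(7))*N(k(3)) = (25*6)*(-2) = 150*(-2) = -300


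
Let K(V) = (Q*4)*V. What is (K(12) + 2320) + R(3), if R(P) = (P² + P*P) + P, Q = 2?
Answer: 2437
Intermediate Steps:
R(P) = P + 2*P² (R(P) = (P² + P²) + P = 2*P² + P = P + 2*P²)
K(V) = 8*V (K(V) = (2*4)*V = 8*V)
(K(12) + 2320) + R(3) = (8*12 + 2320) + 3*(1 + 2*3) = (96 + 2320) + 3*(1 + 6) = 2416 + 3*7 = 2416 + 21 = 2437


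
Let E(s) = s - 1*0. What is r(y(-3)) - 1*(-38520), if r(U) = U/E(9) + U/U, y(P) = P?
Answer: 115562/3 ≈ 38521.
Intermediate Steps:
E(s) = s (E(s) = s + 0 = s)
r(U) = 1 + U/9 (r(U) = U/9 + U/U = U*(⅑) + 1 = U/9 + 1 = 1 + U/9)
r(y(-3)) - 1*(-38520) = (1 + (⅑)*(-3)) - 1*(-38520) = (1 - ⅓) + 38520 = ⅔ + 38520 = 115562/3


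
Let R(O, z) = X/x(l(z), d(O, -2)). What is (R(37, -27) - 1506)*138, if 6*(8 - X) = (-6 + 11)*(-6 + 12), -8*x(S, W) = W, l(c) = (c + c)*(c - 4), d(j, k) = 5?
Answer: -1042452/5 ≈ -2.0849e+5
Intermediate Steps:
l(c) = 2*c*(-4 + c) (l(c) = (2*c)*(-4 + c) = 2*c*(-4 + c))
x(S, W) = -W/8
X = 3 (X = 8 - (-6 + 11)*(-6 + 12)/6 = 8 - 5*6/6 = 8 - ⅙*30 = 8 - 5 = 3)
R(O, z) = -24/5 (R(O, z) = 3/((-⅛*5)) = 3/(-5/8) = 3*(-8/5) = -24/5)
(R(37, -27) - 1506)*138 = (-24/5 - 1506)*138 = -7554/5*138 = -1042452/5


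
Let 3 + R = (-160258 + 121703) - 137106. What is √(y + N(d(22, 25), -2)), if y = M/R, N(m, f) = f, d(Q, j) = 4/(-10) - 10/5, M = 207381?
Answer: I*√6134066111/43916 ≈ 1.7834*I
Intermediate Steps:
R = -175664 (R = -3 + ((-160258 + 121703) - 137106) = -3 + (-38555 - 137106) = -3 - 175661 = -175664)
d(Q, j) = -12/5 (d(Q, j) = 4*(-⅒) - 10*⅕ = -⅖ - 2 = -12/5)
y = -207381/175664 (y = 207381/(-175664) = 207381*(-1/175664) = -207381/175664 ≈ -1.1806)
√(y + N(d(22, 25), -2)) = √(-207381/175664 - 2) = √(-558709/175664) = I*√6134066111/43916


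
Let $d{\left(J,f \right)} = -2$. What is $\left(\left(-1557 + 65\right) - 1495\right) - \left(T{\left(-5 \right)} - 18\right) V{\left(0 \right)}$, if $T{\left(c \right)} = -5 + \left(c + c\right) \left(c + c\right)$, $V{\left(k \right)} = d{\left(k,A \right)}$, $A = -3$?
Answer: $-2833$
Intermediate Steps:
$V{\left(k \right)} = -2$
$T{\left(c \right)} = -5 + 4 c^{2}$ ($T{\left(c \right)} = -5 + 2 c 2 c = -5 + 4 c^{2}$)
$\left(\left(-1557 + 65\right) - 1495\right) - \left(T{\left(-5 \right)} - 18\right) V{\left(0 \right)} = \left(\left(-1557 + 65\right) - 1495\right) - \left(\left(-5 + 4 \left(-5\right)^{2}\right) - 18\right) \left(-2\right) = \left(-1492 - 1495\right) - \left(\left(-5 + 4 \cdot 25\right) - 18\right) \left(-2\right) = -2987 - \left(\left(-5 + 100\right) - 18\right) \left(-2\right) = -2987 - \left(95 - 18\right) \left(-2\right) = -2987 - 77 \left(-2\right) = -2987 - -154 = -2987 + 154 = -2833$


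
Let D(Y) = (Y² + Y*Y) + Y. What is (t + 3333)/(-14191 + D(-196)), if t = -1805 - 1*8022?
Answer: -6494/62445 ≈ -0.10400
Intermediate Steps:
t = -9827 (t = -1805 - 8022 = -9827)
D(Y) = Y + 2*Y² (D(Y) = (Y² + Y²) + Y = 2*Y² + Y = Y + 2*Y²)
(t + 3333)/(-14191 + D(-196)) = (-9827 + 3333)/(-14191 - 196*(1 + 2*(-196))) = -6494/(-14191 - 196*(1 - 392)) = -6494/(-14191 - 196*(-391)) = -6494/(-14191 + 76636) = -6494/62445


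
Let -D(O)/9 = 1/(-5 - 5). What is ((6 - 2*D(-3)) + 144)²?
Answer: 549081/25 ≈ 21963.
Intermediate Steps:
D(O) = 9/10 (D(O) = -9/(-5 - 5) = -9/(-10) = -9*(-⅒) = 9/10)
((6 - 2*D(-3)) + 144)² = ((6 - 2*9/10) + 144)² = ((6 - 9/5) + 144)² = (21/5 + 144)² = (741/5)² = 549081/25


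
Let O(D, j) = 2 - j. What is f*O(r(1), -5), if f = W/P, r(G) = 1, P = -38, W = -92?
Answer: 322/19 ≈ 16.947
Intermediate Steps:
f = 46/19 (f = -92/(-38) = -92*(-1/38) = 46/19 ≈ 2.4211)
f*O(r(1), -5) = 46*(2 - 1*(-5))/19 = 46*(2 + 5)/19 = (46/19)*7 = 322/19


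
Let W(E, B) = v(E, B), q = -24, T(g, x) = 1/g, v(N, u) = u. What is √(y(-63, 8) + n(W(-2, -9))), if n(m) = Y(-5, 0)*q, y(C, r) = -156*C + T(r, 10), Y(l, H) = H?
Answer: 5*√6290/4 ≈ 99.137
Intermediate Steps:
W(E, B) = B
y(C, r) = 1/r - 156*C (y(C, r) = -156*C + 1/r = 1/r - 156*C)
n(m) = 0 (n(m) = 0*(-24) = 0)
√(y(-63, 8) + n(W(-2, -9))) = √((1/8 - 156*(-63)) + 0) = √((⅛ + 9828) + 0) = √(78625/8 + 0) = √(78625/8) = 5*√6290/4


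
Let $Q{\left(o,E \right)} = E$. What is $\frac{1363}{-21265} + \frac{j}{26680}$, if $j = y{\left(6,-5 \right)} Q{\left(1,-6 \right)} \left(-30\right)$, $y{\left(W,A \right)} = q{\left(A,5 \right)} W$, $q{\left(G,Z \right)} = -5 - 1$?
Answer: $- \frac{4354051}{14183755} \approx -0.30697$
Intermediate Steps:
$q{\left(G,Z \right)} = -6$ ($q{\left(G,Z \right)} = -5 - 1 = -6$)
$y{\left(W,A \right)} = - 6 W$
$j = -6480$ ($j = \left(-6\right) 6 \left(-6\right) \left(-30\right) = \left(-36\right) \left(-6\right) \left(-30\right) = 216 \left(-30\right) = -6480$)
$\frac{1363}{-21265} + \frac{j}{26680} = \frac{1363}{-21265} - \frac{6480}{26680} = 1363 \left(- \frac{1}{21265}\right) - \frac{162}{667} = - \frac{1363}{21265} - \frac{162}{667} = - \frac{4354051}{14183755}$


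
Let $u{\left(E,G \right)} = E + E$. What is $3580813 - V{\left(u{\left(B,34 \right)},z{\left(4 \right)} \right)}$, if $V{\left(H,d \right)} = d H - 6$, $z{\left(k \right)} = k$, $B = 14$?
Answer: $3580707$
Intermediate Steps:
$u{\left(E,G \right)} = 2 E$
$V{\left(H,d \right)} = -6 + H d$ ($V{\left(H,d \right)} = H d - 6 = -6 + H d$)
$3580813 - V{\left(u{\left(B,34 \right)},z{\left(4 \right)} \right)} = 3580813 - \left(-6 + 2 \cdot 14 \cdot 4\right) = 3580813 - \left(-6 + 28 \cdot 4\right) = 3580813 - \left(-6 + 112\right) = 3580813 - 106 = 3580707$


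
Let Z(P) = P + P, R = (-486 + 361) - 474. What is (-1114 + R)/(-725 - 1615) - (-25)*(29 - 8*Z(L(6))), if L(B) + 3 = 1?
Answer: 1190071/780 ≈ 1525.7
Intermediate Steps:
R = -599 (R = -125 - 474 = -599)
L(B) = -2 (L(B) = -3 + 1 = -2)
Z(P) = 2*P
(-1114 + R)/(-725 - 1615) - (-25)*(29 - 8*Z(L(6))) = (-1114 - 599)/(-725 - 1615) - (-25)*(29 - 16*(-2)) = -1713/(-2340) - (-25)*(29 - 8*(-4)) = -1713*(-1/2340) - (-25)*(29 + 32) = 571/780 - (-25)*61 = 571/780 - 1*(-1525) = 571/780 + 1525 = 1190071/780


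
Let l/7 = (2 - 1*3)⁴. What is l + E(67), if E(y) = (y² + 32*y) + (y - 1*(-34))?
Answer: 6741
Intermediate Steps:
l = 7 (l = 7*(2 - 1*3)⁴ = 7*(2 - 3)⁴ = 7*(-1)⁴ = 7*1 = 7)
E(y) = 34 + y² + 33*y (E(y) = (y² + 32*y) + (y + 34) = (y² + 32*y) + (34 + y) = 34 + y² + 33*y)
l + E(67) = 7 + (34 + 67² + 33*67) = 7 + (34 + 4489 + 2211) = 7 + 6734 = 6741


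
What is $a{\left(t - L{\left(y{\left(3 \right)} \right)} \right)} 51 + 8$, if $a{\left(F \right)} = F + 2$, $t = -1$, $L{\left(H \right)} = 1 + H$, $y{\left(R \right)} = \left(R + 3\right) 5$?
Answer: $-1522$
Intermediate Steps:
$y{\left(R \right)} = 15 + 5 R$ ($y{\left(R \right)} = \left(3 + R\right) 5 = 15 + 5 R$)
$a{\left(F \right)} = 2 + F$
$a{\left(t - L{\left(y{\left(3 \right)} \right)} \right)} 51 + 8 = \left(2 - \left(17 + 15\right)\right) 51 + 8 = \left(2 - 32\right) 51 + 8 = \left(-30\right) 51 + 8 = -1530 + 8 = -1522$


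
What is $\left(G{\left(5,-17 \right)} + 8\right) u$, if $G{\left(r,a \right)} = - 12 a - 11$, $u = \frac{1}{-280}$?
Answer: $- \frac{201}{280} \approx -0.71786$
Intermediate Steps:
$u = - \frac{1}{280} \approx -0.0035714$
$G{\left(r,a \right)} = -11 - 12 a$
$\left(G{\left(5,-17 \right)} + 8\right) u = \left(\left(-11 - -204\right) + 8\right) \left(- \frac{1}{280}\right) = \left(\left(-11 + 204\right) + 8\right) \left(- \frac{1}{280}\right) = \left(193 + 8\right) \left(- \frac{1}{280}\right) = 201 \left(- \frac{1}{280}\right) = - \frac{201}{280}$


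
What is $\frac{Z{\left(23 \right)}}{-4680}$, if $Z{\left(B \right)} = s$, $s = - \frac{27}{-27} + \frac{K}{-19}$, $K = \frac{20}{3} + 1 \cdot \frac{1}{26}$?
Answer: $- \frac{959}{6935760} \approx -0.00013827$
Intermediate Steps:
$K = \frac{523}{78}$ ($K = 20 \cdot \frac{1}{3} + 1 \cdot \frac{1}{26} = \frac{20}{3} + \frac{1}{26} = \frac{523}{78} \approx 6.7051$)
$s = \frac{959}{1482}$ ($s = - \frac{27}{-27} + \frac{523}{78 \left(-19\right)} = \left(-27\right) \left(- \frac{1}{27}\right) + \frac{523}{78} \left(- \frac{1}{19}\right) = 1 - \frac{523}{1482} = \frac{959}{1482} \approx 0.6471$)
$Z{\left(B \right)} = \frac{959}{1482}$
$\frac{Z{\left(23 \right)}}{-4680} = \frac{959}{1482 \left(-4680\right)} = \frac{959}{1482} \left(- \frac{1}{4680}\right) = - \frac{959}{6935760}$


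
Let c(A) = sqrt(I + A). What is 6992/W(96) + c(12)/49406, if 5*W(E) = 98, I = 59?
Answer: 17480/49 + sqrt(71)/49406 ≈ 356.73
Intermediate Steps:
W(E) = 98/5 (W(E) = (1/5)*98 = 98/5)
c(A) = sqrt(59 + A)
6992/W(96) + c(12)/49406 = 6992/(98/5) + sqrt(59 + 12)/49406 = 6992*(5/98) + sqrt(71)*(1/49406) = 17480/49 + sqrt(71)/49406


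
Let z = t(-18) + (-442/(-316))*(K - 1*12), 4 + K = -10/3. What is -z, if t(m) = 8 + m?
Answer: 8779/237 ≈ 37.042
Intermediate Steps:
K = -22/3 (K = -4 - 10/3 = -22/3 ≈ -7.3333)
z = -8779/237 (z = (8 - 18) + (-442/(-316))*(-22/3 - 1*12) = -10 + (-442*(-1/316))*(-22/3 - 12) = -10 + (221/158)*(-58/3) = -10 - 6409/237 = -8779/237 ≈ -37.042)
-z = -1*(-8779/237) = 8779/237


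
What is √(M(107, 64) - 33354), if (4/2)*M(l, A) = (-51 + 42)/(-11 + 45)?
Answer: 9*I*√476017/34 ≈ 182.63*I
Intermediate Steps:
M(l, A) = -9/68 (M(l, A) = ((-51 + 42)/(-11 + 45))/2 = (-9/34)/2 = (-9*1/34)/2 = (½)*(-9/34) = -9/68)
√(M(107, 64) - 33354) = √(-9/68 - 33354) = √(-2268081/68) = 9*I*√476017/34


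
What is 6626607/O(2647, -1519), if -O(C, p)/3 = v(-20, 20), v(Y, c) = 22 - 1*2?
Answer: -2208869/20 ≈ -1.1044e+5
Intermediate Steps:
v(Y, c) = 20 (v(Y, c) = 22 - 2 = 20)
O(C, p) = -60 (O(C, p) = -3*20 = -60)
6626607/O(2647, -1519) = 6626607/(-60) = 6626607*(-1/60) = -2208869/20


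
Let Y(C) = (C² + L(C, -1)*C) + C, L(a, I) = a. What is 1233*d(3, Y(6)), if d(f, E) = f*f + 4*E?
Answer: 395793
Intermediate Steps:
Y(C) = C + 2*C² (Y(C) = (C² + C*C) + C = (C² + C²) + C = 2*C² + C = C + 2*C²)
d(f, E) = f² + 4*E
1233*d(3, Y(6)) = 1233*(3² + 4*(6*(1 + 2*6))) = 1233*(9 + 4*(6*(1 + 12))) = 1233*(9 + 4*(6*13)) = 1233*(9 + 4*78) = 1233*(9 + 312) = 1233*321 = 395793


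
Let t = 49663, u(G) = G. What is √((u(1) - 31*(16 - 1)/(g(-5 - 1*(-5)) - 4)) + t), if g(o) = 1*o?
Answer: 17*√689/2 ≈ 223.11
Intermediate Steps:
g(o) = o
√((u(1) - 31*(16 - 1)/(g(-5 - 1*(-5)) - 4)) + t) = √((1 - 31*(16 - 1)/((-5 - 1*(-5)) - 4)) + 49663) = √((1 - 465/((-5 + 5) - 4)) + 49663) = √((1 - 465/(0 - 4)) + 49663) = √((1 - 465/(-4)) + 49663) = √((1 - 465*(-1)/4) + 49663) = √((1 - 31*(-15/4)) + 49663) = √((1 + 465/4) + 49663) = √(469/4 + 49663) = √(199121/4) = 17*√689/2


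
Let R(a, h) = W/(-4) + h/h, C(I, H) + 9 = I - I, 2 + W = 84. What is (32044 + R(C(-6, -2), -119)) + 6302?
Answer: 76653/2 ≈ 38327.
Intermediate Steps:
W = 82 (W = -2 + 84 = 82)
C(I, H) = -9 (C(I, H) = -9 + (I - I) = -9 + 0 = -9)
R(a, h) = -39/2 (R(a, h) = 82/(-4) + h/h = 82*(-1/4) + 1 = -41/2 + 1 = -39/2)
(32044 + R(C(-6, -2), -119)) + 6302 = (32044 - 39/2) + 6302 = 64049/2 + 6302 = 76653/2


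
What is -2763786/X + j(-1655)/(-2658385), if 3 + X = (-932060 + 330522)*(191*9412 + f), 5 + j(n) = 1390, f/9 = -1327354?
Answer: -1692472666553135/3245731125319950613 ≈ -0.00052145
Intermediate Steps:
f = -11946186 (f = 9*(-1327354) = -11946186)
j(n) = 1385 (j(n) = -5 + 1390 = 1385)
X = 6104704783769 (X = -3 + (-932060 + 330522)*(191*9412 - 11946186) = -3 - 601538*(1797692 - 11946186) = -3 - 601538*(-10148494) = -3 + 6104704783772 = 6104704783769)
-2763786/X + j(-1655)/(-2658385) = -2763786/6104704783769 + 1385/(-2658385) = -2763786*1/6104704783769 + 1385*(-1/2658385) = -2763786/6104704783769 - 277/531677 = -1692472666553135/3245731125319950613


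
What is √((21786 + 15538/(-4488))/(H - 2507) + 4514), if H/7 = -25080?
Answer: √623454178977395931/11752422 ≈ 67.185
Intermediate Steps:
H = -175560 (H = 7*(-25080) = -175560)
√((21786 + 15538/(-4488))/(H - 2507) + 4514) = √((21786 + 15538/(-4488))/(-175560 - 2507) + 4514) = √((21786 + 15538*(-1/4488))/(-178067) + 4514) = √((21786 - 457/132)*(-1/178067) + 4514) = √((2875295/132)*(-1/178067) + 4514) = √(-2875295/23504844 + 4514) = √(106097990521/23504844) = √623454178977395931/11752422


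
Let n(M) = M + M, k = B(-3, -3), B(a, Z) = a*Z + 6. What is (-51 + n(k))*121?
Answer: -2541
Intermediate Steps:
B(a, Z) = 6 + Z*a (B(a, Z) = Z*a + 6 = 6 + Z*a)
k = 15 (k = 6 - 3*(-3) = 6 + 9 = 15)
n(M) = 2*M
(-51 + n(k))*121 = (-51 + 2*15)*121 = (-51 + 30)*121 = -21*121 = -2541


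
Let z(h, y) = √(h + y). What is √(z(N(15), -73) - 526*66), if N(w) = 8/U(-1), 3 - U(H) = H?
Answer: √(-34716 + I*√71) ≈ 0.023 + 186.32*I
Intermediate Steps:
U(H) = 3 - H
N(w) = 2 (N(w) = 8/(3 - 1*(-1)) = 8/(3 + 1) = 8/4 = 8*(¼) = 2)
√(z(N(15), -73) - 526*66) = √(√(2 - 73) - 526*66) = √(√(-71) - 34716) = √(I*√71 - 34716) = √(-34716 + I*√71)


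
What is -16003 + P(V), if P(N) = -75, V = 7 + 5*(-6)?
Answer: -16078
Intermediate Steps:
V = -23 (V = 7 - 30 = -23)
-16003 + P(V) = -16003 - 75 = -16078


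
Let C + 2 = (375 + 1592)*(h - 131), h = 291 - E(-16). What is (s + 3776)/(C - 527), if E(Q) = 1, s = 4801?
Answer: 8577/312224 ≈ 0.027471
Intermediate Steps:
h = 290 (h = 291 - 1*1 = 291 - 1 = 290)
C = 312751 (C = -2 + (375 + 1592)*(290 - 131) = -2 + 1967*159 = -2 + 312753 = 312751)
(s + 3776)/(C - 527) = (4801 + 3776)/(312751 - 527) = 8577/312224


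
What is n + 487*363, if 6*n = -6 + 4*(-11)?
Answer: 530318/3 ≈ 1.7677e+5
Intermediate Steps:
n = -25/3 (n = (-6 + 4*(-11))/6 = (-6 - 44)/6 = (1/6)*(-50) = -25/3 ≈ -8.3333)
n + 487*363 = -25/3 + 487*363 = -25/3 + 176781 = 530318/3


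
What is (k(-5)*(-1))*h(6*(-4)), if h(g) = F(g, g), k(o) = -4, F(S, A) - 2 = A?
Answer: -88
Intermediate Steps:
F(S, A) = 2 + A
h(g) = 2 + g
(k(-5)*(-1))*h(6*(-4)) = (-4*(-1))*(2 + 6*(-4)) = 4*(2 - 24) = 4*(-22) = -88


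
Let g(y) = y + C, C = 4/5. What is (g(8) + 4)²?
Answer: 4096/25 ≈ 163.84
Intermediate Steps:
C = ⅘ (C = (⅕)*4 = ⅘ ≈ 0.80000)
g(y) = ⅘ + y (g(y) = y + ⅘ = ⅘ + y)
(g(8) + 4)² = ((⅘ + 8) + 4)² = (44/5 + 4)² = (64/5)² = 4096/25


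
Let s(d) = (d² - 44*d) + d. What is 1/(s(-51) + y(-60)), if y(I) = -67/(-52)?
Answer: 52/249355 ≈ 0.00020854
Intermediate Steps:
y(I) = 67/52 (y(I) = -67*(-1/52) = 67/52)
s(d) = d² - 43*d
1/(s(-51) + y(-60)) = 1/(-51*(-43 - 51) + 67/52) = 1/(-51*(-94) + 67/52) = 1/(4794 + 67/52) = 1/(249355/52) = 52/249355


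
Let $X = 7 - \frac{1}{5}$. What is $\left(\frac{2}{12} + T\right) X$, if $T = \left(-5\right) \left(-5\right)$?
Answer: $\frac{2567}{15} \approx 171.13$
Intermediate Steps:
$T = 25$
$X = \frac{34}{5}$ ($X = 7 - \frac{1}{5} = \frac{34}{5} \approx 6.8$)
$\left(\frac{2}{12} + T\right) X = \left(\frac{2}{12} + 25\right) \frac{34}{5} = \left(2 \cdot \frac{1}{12} + 25\right) \frac{34}{5} = \left(\frac{1}{6} + 25\right) \frac{34}{5} = \frac{151}{6} \cdot \frac{34}{5} = \frac{2567}{15}$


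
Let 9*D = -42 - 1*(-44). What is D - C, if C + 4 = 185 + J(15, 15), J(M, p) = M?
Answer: -1762/9 ≈ -195.78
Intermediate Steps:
D = 2/9 (D = (-42 - 1*(-44))/9 = (-42 + 44)/9 = (1/9)*2 = 2/9 ≈ 0.22222)
C = 196 (C = -4 + (185 + 15) = -4 + 200 = 196)
D - C = 2/9 - 1*196 = 2/9 - 196 = -1762/9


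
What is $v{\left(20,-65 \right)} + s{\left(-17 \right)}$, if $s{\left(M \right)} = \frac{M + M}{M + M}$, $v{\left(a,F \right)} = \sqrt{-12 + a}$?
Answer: $1 + 2 \sqrt{2} \approx 3.8284$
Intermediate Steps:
$s{\left(M \right)} = 1$ ($s{\left(M \right)} = \frac{2 M}{2 M} = 2 M \frac{1}{2 M} = 1$)
$v{\left(20,-65 \right)} + s{\left(-17 \right)} = \sqrt{-12 + 20} + 1 = \sqrt{8} + 1 = 2 \sqrt{2} + 1 = 1 + 2 \sqrt{2}$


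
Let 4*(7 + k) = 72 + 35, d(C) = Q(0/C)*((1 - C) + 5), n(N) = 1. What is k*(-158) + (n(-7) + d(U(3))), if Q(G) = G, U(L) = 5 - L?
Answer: -6239/2 ≈ -3119.5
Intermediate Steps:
d(C) = 0 (d(C) = (0/C)*((1 - C) + 5) = 0*(6 - C) = 0)
k = 79/4 (k = -7 + (72 + 35)/4 = -7 + (¼)*107 = -7 + 107/4 = 79/4 ≈ 19.750)
k*(-158) + (n(-7) + d(U(3))) = (79/4)*(-158) + (1 + 0) = -6241/2 + 1 = -6239/2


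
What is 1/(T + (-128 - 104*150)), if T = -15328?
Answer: -1/31056 ≈ -3.2200e-5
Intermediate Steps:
1/(T + (-128 - 104*150)) = 1/(-15328 + (-128 - 104*150)) = 1/(-15328 + (-128 - 15600)) = 1/(-15328 - 15728) = 1/(-31056) = -1/31056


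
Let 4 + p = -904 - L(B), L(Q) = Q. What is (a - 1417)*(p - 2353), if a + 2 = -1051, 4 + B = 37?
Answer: 8136180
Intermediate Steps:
B = 33 (B = -4 + 37 = 33)
a = -1053 (a = -2 - 1051 = -1053)
p = -941 (p = -4 + (-904 - 1*33) = -4 + (-904 - 33) = -4 - 937 = -941)
(a - 1417)*(p - 2353) = (-1053 - 1417)*(-941 - 2353) = -2470*(-3294) = 8136180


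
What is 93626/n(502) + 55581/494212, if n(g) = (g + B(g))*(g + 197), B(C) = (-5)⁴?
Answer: 90056303825/389326869876 ≈ 0.23131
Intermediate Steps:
B(C) = 625
n(g) = (197 + g)*(625 + g) (n(g) = (g + 625)*(g + 197) = (625 + g)*(197 + g) = (197 + g)*(625 + g))
93626/n(502) + 55581/494212 = 93626/(123125 + 502² + 822*502) + 55581/494212 = 93626/(123125 + 252004 + 412644) + 55581*(1/494212) = 93626/787773 + 55581/494212 = 90056303825/389326869876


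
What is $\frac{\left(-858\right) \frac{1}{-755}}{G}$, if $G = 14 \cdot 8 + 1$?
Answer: $\frac{858}{85315} \approx 0.010057$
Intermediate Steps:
$G = 113$ ($G = 112 + 1 = 113$)
$\frac{\left(-858\right) \frac{1}{-755}}{G} = \frac{\left(-858\right) \frac{1}{-755}}{113} = \left(-858\right) \left(- \frac{1}{755}\right) \frac{1}{113} = \frac{858}{755} \cdot \frac{1}{113} = \frac{858}{85315}$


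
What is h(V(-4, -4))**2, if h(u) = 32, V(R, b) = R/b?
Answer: 1024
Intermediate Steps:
h(V(-4, -4))**2 = 32**2 = 1024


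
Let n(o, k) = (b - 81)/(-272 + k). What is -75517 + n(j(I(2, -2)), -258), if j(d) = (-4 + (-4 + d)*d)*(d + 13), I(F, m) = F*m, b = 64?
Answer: -40023993/530 ≈ -75517.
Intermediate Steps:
j(d) = (-4 + d*(-4 + d))*(13 + d)
n(o, k) = -17/(-272 + k) (n(o, k) = (64 - 81)/(-272 + k) = -17/(-272 + k))
-75517 + n(j(I(2, -2)), -258) = -75517 - 17/(-272 - 258) = -75517 - 17/(-530) = -75517 - 17*(-1/530) = -75517 + 17/530 = -40023993/530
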